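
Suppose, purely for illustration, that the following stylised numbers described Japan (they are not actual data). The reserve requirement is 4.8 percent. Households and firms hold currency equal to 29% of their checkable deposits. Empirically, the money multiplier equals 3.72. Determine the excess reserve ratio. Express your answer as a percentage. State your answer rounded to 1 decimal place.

0.9%

Using m = 3.72. Since m = (1 + c)/(c + rr + e), the denominator satisfies c + rr + e = (1 + c)/m = (1 + 0.29) / 3.72 ≈ 0.346774.
With c = 0.29 and rr = 0.048, the excess reserve ratio is 0.346774 − 0.29 − 0.048 = 0.008774.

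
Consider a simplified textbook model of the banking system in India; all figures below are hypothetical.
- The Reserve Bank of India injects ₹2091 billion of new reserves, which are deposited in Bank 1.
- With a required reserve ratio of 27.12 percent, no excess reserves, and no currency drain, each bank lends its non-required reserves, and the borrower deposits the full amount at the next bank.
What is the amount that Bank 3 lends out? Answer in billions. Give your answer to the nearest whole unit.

₹809 billion

Each bank lends a fraction (1 − rr) = 0.7288 of the deposit it receives, so Bank 3 receives 2091·0.7288^2 and lends 2091·0.7288^3 ≈ 809.4297 billion.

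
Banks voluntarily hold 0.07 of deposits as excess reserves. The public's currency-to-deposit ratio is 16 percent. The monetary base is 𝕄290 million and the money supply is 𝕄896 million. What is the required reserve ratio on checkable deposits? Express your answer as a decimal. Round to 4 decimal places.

0.1454

Using m = M/MB = 896/290 ≈ 3.089655. Since m = (1 + c)/(c + rr + e), the denominator satisfies c + rr + e = (1 + c)/m = (1 + 0.16) / 3.089655 ≈ 0.375446.
With c = 0.16 and e = 0.07, the required reserve ratio on checkable deposits is 0.375446 − 0.16 − 0.07 = 0.145446.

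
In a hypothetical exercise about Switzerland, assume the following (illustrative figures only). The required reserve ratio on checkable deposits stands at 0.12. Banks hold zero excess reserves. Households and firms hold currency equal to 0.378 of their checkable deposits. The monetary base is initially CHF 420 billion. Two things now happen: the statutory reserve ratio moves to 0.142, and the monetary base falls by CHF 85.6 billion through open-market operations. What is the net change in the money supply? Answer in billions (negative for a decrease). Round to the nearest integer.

Before: m₁ = (1 + 0.378) / (0.12 + 0.378) ≈ 2.7671, MB₁ = 420, so M₁ = 2.7671 × 420 = 1162.182 billion.
After: m₂ = (1 + 0.378) / (0.142 + 0.378) = 2.65, MB₂ = 420 − 85.6 = 334.4, so M₂ = 2.65 × 334.4 = 886.16 billion.
ΔM = M₂ − M₁ = 886.16 − 1162.182 = -276.022 billion.

-276 billion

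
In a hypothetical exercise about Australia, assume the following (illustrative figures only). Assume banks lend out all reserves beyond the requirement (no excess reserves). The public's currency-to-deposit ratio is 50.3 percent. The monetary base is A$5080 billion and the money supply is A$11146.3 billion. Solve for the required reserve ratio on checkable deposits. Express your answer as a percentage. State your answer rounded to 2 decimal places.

Using m = M/MB = 11146.3/5080 ≈ 2.194154. Since m = (1 + c)/(c + rr + e), the denominator satisfies c + rr + e = (1 + c)/m = (1 + 0.503) / 2.194154 ≈ 0.685002.
With c = 0.503 and e = 0, the required reserve ratio on checkable deposits is 0.685002 − 0.503 − 0 = 0.182002.

18.20%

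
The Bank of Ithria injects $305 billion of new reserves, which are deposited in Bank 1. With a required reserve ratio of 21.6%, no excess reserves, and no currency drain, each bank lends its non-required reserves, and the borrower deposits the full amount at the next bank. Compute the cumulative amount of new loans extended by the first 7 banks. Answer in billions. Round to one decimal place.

$905.5 billion

Bank i lends (1 − rr)^i of the original deposit: Bank 1 lends 305·0.7840 = 239.1200, Bank 2 lends 305·0.7840² ≈ 187.4701, and so on.
Summing a geometric series: total = 305·[0.7840·(1 − 0.7840^7) / (1 − 0.7840)] ≈ 905.4908 billion.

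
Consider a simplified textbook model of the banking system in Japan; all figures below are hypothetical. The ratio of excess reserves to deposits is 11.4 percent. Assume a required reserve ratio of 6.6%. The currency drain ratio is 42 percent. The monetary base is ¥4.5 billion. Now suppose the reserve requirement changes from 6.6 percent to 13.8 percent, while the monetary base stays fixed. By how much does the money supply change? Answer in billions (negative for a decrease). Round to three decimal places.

-1.141 billion

Initially m₁ = (1 + 0.42) / (0.066 + 0.114 + 0.42) ≈ 2.36667, so M₁ = 2.36667 × 4.5 ≈ 10.65 billion.
After the change m₂ = (1 + 0.42) / (0.138 + 0.114 + 0.42) ≈ 2.11310, so M₂ = 2.11310 × 4.5 ≈ 9.509 billion.
ΔM = M₂ − M₁ = 9.509 − 10.65 = -1.141 billion.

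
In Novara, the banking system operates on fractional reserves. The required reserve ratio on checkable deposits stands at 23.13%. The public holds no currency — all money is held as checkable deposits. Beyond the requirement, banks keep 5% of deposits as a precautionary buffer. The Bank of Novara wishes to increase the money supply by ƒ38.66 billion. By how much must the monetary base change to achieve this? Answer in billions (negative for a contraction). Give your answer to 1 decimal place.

ƒ10.9 billion

The money multiplier is m = 1 / (rr + e) = 1 / (0.2313 + 0.05) ≈ 3.5549.
ΔMB = ΔM / m = (+38.66) / 3.5549 ≈ 10.8751 billion.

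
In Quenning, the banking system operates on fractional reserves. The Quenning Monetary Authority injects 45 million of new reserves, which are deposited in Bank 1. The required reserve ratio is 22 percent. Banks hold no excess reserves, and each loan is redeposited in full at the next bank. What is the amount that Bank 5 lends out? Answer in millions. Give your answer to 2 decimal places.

12.99 million

Each bank lends a fraction (1 − rr) = 0.7800 of the deposit it receives, so Bank 5 receives 45·0.7800^4 and lends 45·0.7800^5 ≈ 12.9923 million.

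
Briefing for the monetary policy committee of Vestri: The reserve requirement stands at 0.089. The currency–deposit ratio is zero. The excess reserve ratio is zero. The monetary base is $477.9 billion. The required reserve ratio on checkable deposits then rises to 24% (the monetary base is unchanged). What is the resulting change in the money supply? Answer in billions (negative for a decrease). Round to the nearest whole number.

Initially m₁ = 1 / (0.089) ≈ 11.2360, so M₁ = 11.2360 × 477.9 = 5369.6844 billion.
After the change m₂ = 1 / (0.24) ≈ 4.1667, so M₂ = 4.1667 × 477.9 ≈ 1991.2659 billion.
ΔM = M₂ − M₁ = 1991.2659 − 5369.6844 = -3378.4185 billion.

-3378 billion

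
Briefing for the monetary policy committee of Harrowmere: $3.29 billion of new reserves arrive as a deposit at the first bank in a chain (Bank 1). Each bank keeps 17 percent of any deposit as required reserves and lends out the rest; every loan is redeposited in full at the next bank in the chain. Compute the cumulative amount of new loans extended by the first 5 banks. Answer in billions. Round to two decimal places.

Bank i lends (1 − rr)^i of the original deposit: Bank 1 lends 3.29·0.8300 = 2.7307, Bank 2 lends 3.29·0.8300² ≈ 2.2665, and so on.
Summing a geometric series: total = 3.29·[0.8300·(1 − 0.8300^5) / (1 − 0.8300)] ≈ 9.7357 billion.

$9.74 billion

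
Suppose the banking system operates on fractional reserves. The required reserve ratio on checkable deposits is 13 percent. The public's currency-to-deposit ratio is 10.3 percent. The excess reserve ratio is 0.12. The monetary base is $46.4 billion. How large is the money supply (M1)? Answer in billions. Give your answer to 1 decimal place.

The money multiplier is m = (1 + c) / (rr + e + c) = (1 + 0.103) / (0.13 + 0.12 + 0.103) ≈ 3.1246.
So M = m × MB = 3.1246 × 46.4 ≈ 144.9814 billion.

$145.0 billion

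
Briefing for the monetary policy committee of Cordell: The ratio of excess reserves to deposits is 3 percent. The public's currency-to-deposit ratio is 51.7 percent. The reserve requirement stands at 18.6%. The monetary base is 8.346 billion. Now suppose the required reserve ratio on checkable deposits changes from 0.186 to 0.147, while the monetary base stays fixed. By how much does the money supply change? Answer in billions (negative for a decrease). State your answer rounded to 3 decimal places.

0.971 billion

Initially m₁ = (1 + 0.517) / (0.186 + 0.03 + 0.517) ≈ 2.06958, so M₁ = 2.06958 × 8.346 ≈ 17.2727 billion.
After the change m₂ = (1 + 0.517) / (0.147 + 0.03 + 0.517) ≈ 2.18588, so M₂ = 2.18588 × 8.346 ≈ 18.2434 billion.
ΔM = M₂ − M₁ = 18.2434 − 17.2727 = 0.9707 billion.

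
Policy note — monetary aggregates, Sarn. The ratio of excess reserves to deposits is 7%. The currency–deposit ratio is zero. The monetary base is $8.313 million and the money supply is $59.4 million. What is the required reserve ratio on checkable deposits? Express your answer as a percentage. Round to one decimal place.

Using m = M/MB = 59.4/8.313 ≈ 7.145435. Since m = (1 + c)/(c + rr + e), the denominator satisfies c + rr + e = (1 + c)/m = (1 + 0) / 7.145435 ≈ 0.139949.
With c = 0 and e = 0.07, the required reserve ratio on checkable deposits is 0.139949 − 0 − 0.07 = 0.069949.

7.0%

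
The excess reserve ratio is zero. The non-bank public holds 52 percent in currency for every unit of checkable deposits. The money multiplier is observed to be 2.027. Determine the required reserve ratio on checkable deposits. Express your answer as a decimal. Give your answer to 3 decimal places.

0.230

Using m = 2.027. Since m = (1 + c)/(c + rr + e), the denominator satisfies c + rr + e = (1 + c)/m = (1 + 0.52) / 2.027 ≈ 0.749877.
With c = 0.52 and e = 0, the required reserve ratio on checkable deposits is 0.749877 − 0.52 − 0 = 0.229877.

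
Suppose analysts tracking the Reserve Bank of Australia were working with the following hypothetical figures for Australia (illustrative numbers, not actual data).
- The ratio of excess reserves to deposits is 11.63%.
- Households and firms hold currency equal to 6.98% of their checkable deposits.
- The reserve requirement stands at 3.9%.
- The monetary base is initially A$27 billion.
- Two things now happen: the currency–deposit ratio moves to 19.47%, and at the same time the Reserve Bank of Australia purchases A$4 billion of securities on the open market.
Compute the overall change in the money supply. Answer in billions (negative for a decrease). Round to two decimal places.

-22.50 billion

Before: m₁ = (1 + 0.0698) / (0.039 + 0.1163 + 0.0698) ≈ 4.75255, MB₁ = 27, so M₁ = 4.75255 × 27 ≈ 128.3188 billion.
After: m₂ = (1 + 0.1947) / (0.039 + 0.1163 + 0.1947) ≈ 3.41343, MB₂ = 27 + 4 = 31, so M₂ = 3.41343 × 31 ≈ 105.8163 billion.
ΔM = M₂ − M₁ = 105.8163 − 128.3188 = -22.5025 billion.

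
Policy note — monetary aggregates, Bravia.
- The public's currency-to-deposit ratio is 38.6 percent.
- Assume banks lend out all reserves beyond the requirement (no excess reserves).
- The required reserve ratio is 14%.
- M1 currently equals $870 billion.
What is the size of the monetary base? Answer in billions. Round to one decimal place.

$330.2 billion

The money multiplier is m = (1 + c) / (rr + c) = (1 + 0.386) / (0.14 + 0.386) ≈ 2.63498.
MB = M / m = 870 / 2.63498 ≈ 330.1733 billion.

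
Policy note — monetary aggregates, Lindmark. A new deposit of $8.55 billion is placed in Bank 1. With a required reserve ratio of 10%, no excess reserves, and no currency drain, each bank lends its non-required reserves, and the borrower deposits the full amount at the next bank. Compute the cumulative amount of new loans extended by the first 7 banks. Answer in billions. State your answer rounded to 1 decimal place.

$40.1 billion

Bank i lends (1 − rr)^i of the original deposit: Bank 1 lends 8.55·0.9000 = 7.6950, Bank 2 lends 8.55·0.9000² = 6.9255, and so on.
Summing a geometric series: total = 8.55·[0.9000·(1 − 0.9000^7) / (1 − 0.9000)] ≈ 40.1451 billion.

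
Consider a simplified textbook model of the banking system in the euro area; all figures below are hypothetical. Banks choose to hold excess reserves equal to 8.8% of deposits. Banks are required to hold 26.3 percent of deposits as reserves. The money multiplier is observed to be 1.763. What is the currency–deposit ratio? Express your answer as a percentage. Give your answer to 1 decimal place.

50.0%

Using m = 1.763. From m = (1 + c)/(c + rr + e), rearranging gives 1 + c = m·(c + rr + e), so c·(1 − m) = m·(rr + e) − 1.
Hence c = [m·(rr + e) − 1]/(1 − m) = [1.763 × (0.263 + 0.088) − 1] / (1 − 1.763) ≈ 0.499590.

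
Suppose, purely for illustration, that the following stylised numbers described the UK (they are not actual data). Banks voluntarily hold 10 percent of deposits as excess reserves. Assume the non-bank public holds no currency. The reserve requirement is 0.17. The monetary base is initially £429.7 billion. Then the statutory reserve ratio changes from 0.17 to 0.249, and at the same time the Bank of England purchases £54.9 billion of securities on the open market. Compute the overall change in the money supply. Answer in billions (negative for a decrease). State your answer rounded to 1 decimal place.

-202.9 billion

Before: m₁ = 1 / (0.17 + 0.1) ≈ 3.70370, MB₁ = 429.7, so M₁ = 3.70370 × 429.7 ≈ 1591.4799 billion.
After: m₂ = 1 / (0.249 + 0.1) ≈ 2.86533, MB₂ = 429.7 + 54.9 = 484.6, so M₂ = 2.86533 × 484.6 ≈ 1388.5389 billion.
ΔM = M₂ − M₁ = 1388.5389 − 1591.4799 = -202.941 billion.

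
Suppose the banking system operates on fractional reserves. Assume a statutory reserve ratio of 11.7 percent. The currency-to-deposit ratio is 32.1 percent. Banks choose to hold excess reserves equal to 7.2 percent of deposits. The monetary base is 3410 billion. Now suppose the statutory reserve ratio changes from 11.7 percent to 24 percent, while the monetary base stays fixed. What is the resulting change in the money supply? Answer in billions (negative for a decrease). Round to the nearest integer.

Initially m₁ = (1 + 0.321) / (0.117 + 0.072 + 0.321) ≈ 2.59020, so M₁ = 2.59020 × 3410 = 8832.582 billion.
After the change m₂ = (1 + 0.321) / (0.24 + 0.072 + 0.321) ≈ 2.08689, so M₂ = 2.08689 × 3410 = 7116.2949 billion.
ΔM = M₂ − M₁ = 7116.2949 − 8832.582 = -1716.2871 billion.

-1716 billion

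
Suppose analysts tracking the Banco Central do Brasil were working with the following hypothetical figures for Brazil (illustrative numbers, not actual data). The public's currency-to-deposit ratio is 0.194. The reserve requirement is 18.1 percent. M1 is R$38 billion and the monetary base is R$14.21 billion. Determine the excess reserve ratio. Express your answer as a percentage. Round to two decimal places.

Using m = M/MB = 38/14.21 ≈ 2.674173. Since m = (1 + c)/(c + rr + e), the denominator satisfies c + rr + e = (1 + c)/m = (1 + 0.194) / 2.674173 ≈ 0.446493.
With c = 0.194 and rr = 0.181, the excess reserve ratio is 0.446493 − 0.194 − 0.181 = 0.071493.

7.15%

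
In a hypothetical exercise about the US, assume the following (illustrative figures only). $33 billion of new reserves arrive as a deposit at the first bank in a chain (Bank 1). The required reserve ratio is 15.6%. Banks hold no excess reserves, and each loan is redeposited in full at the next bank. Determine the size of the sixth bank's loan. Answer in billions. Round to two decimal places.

$11.93 billion

Each bank lends a fraction (1 − rr) = 0.8440 of the deposit it receives, so Bank 6 receives 33·0.8440^5 and lends 33·0.8440^6 ≈ 11.9280 billion.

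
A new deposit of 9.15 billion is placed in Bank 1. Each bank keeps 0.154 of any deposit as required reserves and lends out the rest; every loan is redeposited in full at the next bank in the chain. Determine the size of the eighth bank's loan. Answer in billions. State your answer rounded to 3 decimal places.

2.401 billion

Each bank lends a fraction (1 − rr) = 0.8460 of the deposit it receives, so Bank 8 receives 9.15·0.8460^7 and lends 9.15·0.8460^8 ≈ 2.4010 billion.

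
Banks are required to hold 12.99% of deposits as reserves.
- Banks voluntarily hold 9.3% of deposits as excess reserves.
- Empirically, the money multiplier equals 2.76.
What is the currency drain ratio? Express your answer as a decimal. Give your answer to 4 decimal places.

0.2186

Using m = 2.76. From m = (1 + c)/(c + rr + e), rearranging gives 1 + c = m·(c + rr + e), so c·(1 − m) = m·(rr + e) − 1.
Hence c = [m·(rr + e) − 1]/(1 − m) = [2.76 × (0.1299 + 0.093) − 1] / (1 − 2.76) ≈ 0.218634.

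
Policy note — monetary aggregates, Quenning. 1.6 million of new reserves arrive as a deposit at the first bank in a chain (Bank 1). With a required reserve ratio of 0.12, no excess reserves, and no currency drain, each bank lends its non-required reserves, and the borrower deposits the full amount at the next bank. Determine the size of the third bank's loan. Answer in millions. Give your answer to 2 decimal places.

1.09 million

Each bank lends a fraction (1 − rr) = 0.8800 of the deposit it receives, so Bank 3 receives 1.6·0.8800^2 and lends 1.6·0.8800^3 ≈ 1.0904 million.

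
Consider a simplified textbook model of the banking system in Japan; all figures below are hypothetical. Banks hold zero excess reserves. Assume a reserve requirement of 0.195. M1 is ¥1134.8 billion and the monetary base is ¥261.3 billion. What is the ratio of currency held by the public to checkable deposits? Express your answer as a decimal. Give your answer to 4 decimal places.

0.0458

Using m = M/MB = 1134.8/261.3 ≈ 4.342901. From m = (1 + c)/(c + rr + e), rearranging gives 1 + c = m·(c + rr + e), so c·(1 − m) = m·(rr + e) − 1.
Hence c = [m·(rr + e) − 1]/(1 − m) = [4.342901 × (0.195 + 0) − 1] / (1 − 4.342901) ≈ 0.045809.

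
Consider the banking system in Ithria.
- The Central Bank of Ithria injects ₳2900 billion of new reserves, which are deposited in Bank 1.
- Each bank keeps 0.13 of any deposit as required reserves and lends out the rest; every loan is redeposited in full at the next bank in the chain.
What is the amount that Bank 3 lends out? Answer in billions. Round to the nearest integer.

₳1910 billion

Each bank lends a fraction (1 − rr) = 0.8700 of the deposit it receives, so Bank 3 receives 2900·0.8700^2 and lends 2900·0.8700^3 = 1909.6587 billion.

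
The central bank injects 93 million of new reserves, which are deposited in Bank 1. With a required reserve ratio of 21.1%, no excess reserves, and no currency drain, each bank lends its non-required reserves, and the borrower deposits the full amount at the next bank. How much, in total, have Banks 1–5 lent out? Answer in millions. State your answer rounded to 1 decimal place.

Bank i lends (1 − rr)^i of the original deposit: Bank 1 lends 93·0.7890 = 73.3770, Bank 2 lends 93·0.7890² ≈ 57.8945, and so on.
Summing a geometric series: total = 93·[0.7890·(1 − 0.7890^5) / (1 − 0.7890)] ≈ 241.4267 million.

241.4 million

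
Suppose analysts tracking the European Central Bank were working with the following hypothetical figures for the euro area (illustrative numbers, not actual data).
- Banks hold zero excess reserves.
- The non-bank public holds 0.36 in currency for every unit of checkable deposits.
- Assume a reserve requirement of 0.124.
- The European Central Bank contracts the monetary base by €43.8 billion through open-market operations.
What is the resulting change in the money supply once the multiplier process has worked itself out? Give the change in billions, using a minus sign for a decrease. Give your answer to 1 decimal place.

The money multiplier is m = (1 + c) / (rr + c) = (1 + 0.36) / (0.124 + 0.36) ≈ 2.8099.
The sale removes 43.8 billion of base, so ΔM = m × ΔMB = 2.8099 × (−43.8) ≈ -123.0736 billion.

-123.1 billion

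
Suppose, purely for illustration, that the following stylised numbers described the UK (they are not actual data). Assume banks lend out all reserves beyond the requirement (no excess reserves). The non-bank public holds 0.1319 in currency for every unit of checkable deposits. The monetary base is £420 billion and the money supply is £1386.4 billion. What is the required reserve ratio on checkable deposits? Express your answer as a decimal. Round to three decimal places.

0.211

Using m = M/MB = 1386.4/420 ≈ 3.300952. Since m = (1 + c)/(c + rr + e), the denominator satisfies c + rr + e = (1 + c)/m = (1 + 0.1319) / 3.300952 ≈ 0.342901.
With c = 0.1319 and e = 0, the required reserve ratio on checkable deposits is 0.342901 − 0.1319 − 0 = 0.211001.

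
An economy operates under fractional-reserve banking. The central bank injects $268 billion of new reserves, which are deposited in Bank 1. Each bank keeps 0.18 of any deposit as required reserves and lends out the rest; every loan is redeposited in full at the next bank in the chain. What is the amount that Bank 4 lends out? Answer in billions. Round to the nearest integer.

Each bank lends a fraction (1 − rr) = 0.8200 of the deposit it receives, so Bank 4 receives 268·0.8200^3 and lends 268·0.8200^4 ≈ 121.1686 billion.

$121 billion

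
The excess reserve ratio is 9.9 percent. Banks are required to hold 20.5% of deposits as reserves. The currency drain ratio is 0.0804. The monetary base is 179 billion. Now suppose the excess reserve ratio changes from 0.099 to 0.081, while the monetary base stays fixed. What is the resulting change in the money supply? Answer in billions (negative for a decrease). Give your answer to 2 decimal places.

Initially m₁ = (1 + 0.0804) / (0.205 + 0.099 + 0.0804) ≈ 2.810614, so M₁ = 2.810614 × 179 ≈ 503.0999 billion.
After the change m₂ = (1 + 0.0804) / (0.205 + 0.081 + 0.0804) ≈ 2.948690, so M₂ = 2.948690 × 179 ≈ 527.8155 billion.
ΔM = M₂ − M₁ = 527.8155 − 503.0999 = 24.7156 billion.

24.72 billion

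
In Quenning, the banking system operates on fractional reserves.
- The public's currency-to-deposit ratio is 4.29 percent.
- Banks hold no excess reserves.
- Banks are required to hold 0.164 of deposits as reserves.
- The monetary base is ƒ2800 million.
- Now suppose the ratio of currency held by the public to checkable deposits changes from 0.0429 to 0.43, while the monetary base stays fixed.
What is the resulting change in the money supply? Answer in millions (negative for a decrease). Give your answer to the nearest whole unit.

Initially m₁ = (1 + 0.0429) / (0.164 + 0.0429) ≈ 5.04060, so M₁ = 5.04060 × 2800 = 14113.68 million.
After the change m₂ = (1 + 0.43) / (0.164 + 0.43) ≈ 2.40741, so M₂ = 2.40741 × 2800 = 6740.748 million.
ΔM = M₂ − M₁ = 6740.748 − 14113.68 = -7372.932 million.

-7373 million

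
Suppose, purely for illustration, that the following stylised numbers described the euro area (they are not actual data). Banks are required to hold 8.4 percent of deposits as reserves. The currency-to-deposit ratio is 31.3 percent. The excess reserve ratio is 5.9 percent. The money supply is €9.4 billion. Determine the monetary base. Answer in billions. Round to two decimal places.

€3.26 billion

The money multiplier is m = (1 + c) / (rr + e + c) = (1 + 0.313) / (0.084 + 0.059 + 0.313) ≈ 2.8794.
MB = M / m = 9.4 / 2.8794 ≈ 3.2646 billion.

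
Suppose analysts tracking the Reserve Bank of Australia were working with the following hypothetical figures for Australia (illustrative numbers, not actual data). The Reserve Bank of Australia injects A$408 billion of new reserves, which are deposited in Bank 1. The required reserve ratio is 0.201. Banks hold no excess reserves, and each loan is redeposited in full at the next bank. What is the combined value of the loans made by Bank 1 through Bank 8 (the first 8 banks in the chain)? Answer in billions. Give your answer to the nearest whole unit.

Bank i lends (1 − rr)^i of the original deposit: Bank 1 lends 408·0.7990 = 325.9920, Bank 2 lends 408·0.7990² ≈ 260.4676, and so on.
Summing a geometric series: total = 408·[0.7990·(1 − 0.7990^8) / (1 − 0.7990)] ≈ 1352.4585 billion.

A$1352 billion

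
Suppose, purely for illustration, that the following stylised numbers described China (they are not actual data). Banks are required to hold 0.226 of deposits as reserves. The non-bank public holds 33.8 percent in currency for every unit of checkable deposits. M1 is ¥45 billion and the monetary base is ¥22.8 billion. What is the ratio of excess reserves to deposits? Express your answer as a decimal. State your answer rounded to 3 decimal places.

0.114

Using m = M/MB = 45/22.8 ≈ 1.973684. Since m = (1 + c)/(c + rr + e), the denominator satisfies c + rr + e = (1 + c)/m = (1 + 0.338) / 1.973684 ≈ 0.677920.
With c = 0.338 and rr = 0.226, the ratio of excess reserves to deposits is 0.677920 − 0.338 − 0.226 = 0.11392.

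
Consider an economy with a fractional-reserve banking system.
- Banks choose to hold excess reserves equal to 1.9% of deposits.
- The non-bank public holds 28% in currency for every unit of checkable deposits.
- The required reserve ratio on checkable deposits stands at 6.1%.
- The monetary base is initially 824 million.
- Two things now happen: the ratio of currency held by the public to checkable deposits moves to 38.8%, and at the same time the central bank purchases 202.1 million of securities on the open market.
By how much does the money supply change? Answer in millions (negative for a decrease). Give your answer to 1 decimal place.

Before: m₁ = (1 + 0.28) / (0.061 + 0.019 + 0.28) ≈ 3.555556, MB₁ = 824, so M₁ = 3.555556 × 824 ≈ 2929.7781 million.
After: m₂ = (1 + 0.388) / (0.061 + 0.019 + 0.388) ≈ 2.965812, MB₂ = 824 + 202.1 = 1026.1, so M₂ = 2.965812 × 1026.1 ≈ 3043.2197 million.
ΔM = M₂ − M₁ = 3043.2197 − 2929.7781 = 113.4416 million.

113.4 million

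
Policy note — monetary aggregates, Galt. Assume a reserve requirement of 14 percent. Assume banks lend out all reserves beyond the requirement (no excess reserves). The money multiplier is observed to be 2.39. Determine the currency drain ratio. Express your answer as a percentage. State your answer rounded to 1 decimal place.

47.9%

Using m = 2.39. From m = (1 + c)/(c + rr + e), rearranging gives 1 + c = m·(c + rr + e), so c·(1 − m) = m·(rr + e) − 1.
Hence c = [m·(rr + e) − 1]/(1 − m) = [2.39 × (0.14 + 0) − 1] / (1 − 2.39) ≈ 0.478705.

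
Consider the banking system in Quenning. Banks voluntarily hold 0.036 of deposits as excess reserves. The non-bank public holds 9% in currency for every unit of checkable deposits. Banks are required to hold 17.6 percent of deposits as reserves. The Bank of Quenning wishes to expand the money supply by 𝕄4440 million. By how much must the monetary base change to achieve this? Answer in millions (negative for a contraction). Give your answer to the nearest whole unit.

𝕄1230 million

The money multiplier is m = (1 + c) / (rr + e + c) = (1 + 0.09) / (0.176 + 0.036 + 0.09) ≈ 3.60927.
ΔMB = ΔM / m = (+4440) / 3.60927 ≈ 1230.1657 million.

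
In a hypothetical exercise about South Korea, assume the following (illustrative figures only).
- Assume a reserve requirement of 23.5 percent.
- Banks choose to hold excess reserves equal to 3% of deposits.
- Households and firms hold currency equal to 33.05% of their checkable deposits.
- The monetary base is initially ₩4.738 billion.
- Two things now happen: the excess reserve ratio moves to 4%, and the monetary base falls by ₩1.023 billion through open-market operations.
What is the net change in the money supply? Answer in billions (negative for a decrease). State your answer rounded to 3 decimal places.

-2.423 billion

Before: m₁ = (1 + 0.3305) / (0.235 + 0.03 + 0.3305) ≈ 2.23426, MB₁ = 4.738, so M₁ = 2.23426 × 4.738 ≈ 10.5859 billion.
After: m₂ = (1 + 0.3305) / (0.235 + 0.04 + 0.3305) ≈ 2.19736, MB₂ = 4.738 − 1.023 = 3.715, so M₂ = 2.19736 × 3.715 ≈ 8.1632 billion.
ΔM = M₂ − M₁ = 8.1632 − 10.5859 = -2.4227 billion.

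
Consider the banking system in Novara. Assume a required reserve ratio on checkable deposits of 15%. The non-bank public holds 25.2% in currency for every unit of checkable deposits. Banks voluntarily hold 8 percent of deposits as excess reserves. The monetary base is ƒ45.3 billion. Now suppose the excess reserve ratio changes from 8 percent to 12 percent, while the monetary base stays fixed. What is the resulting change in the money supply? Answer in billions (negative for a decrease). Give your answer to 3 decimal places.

-9.017 billion

Initially m₁ = (1 + 0.252) / (0.15 + 0.08 + 0.252) ≈ 2.597510, so M₁ = 2.597510 × 45.3 ≈ 117.6672 billion.
After the change m₂ = (1 + 0.252) / (0.15 + 0.12 + 0.252) ≈ 2.398467, so M₂ = 2.398467 × 45.3 ≈ 108.6506 billion.
ΔM = M₂ − M₁ = 108.6506 − 117.6672 = -9.0166 billion.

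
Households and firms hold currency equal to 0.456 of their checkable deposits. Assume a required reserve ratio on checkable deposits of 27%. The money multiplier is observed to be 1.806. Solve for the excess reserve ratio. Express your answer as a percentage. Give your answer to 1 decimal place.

8.0%

Using m = 1.806. Since m = (1 + c)/(c + rr + e), the denominator satisfies c + rr + e = (1 + c)/m = (1 + 0.456) / 1.806 ≈ 0.806202.
With c = 0.456 and rr = 0.27, the excess reserve ratio is 0.806202 − 0.456 − 0.27 = 0.080202.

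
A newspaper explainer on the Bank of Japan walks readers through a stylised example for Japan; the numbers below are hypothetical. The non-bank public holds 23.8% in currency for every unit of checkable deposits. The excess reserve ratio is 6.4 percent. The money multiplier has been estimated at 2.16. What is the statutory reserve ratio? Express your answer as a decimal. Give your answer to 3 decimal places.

Using m = 2.16. Since m = (1 + c)/(c + rr + e), the denominator satisfies c + rr + e = (1 + c)/m = (1 + 0.238) / 2.16 ≈ 0.573148.
With c = 0.238 and e = 0.064, the statutory reserve ratio is 0.573148 − 0.238 − 0.064 = 0.271148.

0.271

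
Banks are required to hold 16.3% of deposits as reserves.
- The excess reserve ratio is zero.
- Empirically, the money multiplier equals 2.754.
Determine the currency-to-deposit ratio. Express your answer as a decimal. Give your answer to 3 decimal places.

Using m = 2.754. From m = (1 + c)/(c + rr + e), rearranging gives 1 + c = m·(c + rr + e), so c·(1 − m) = m·(rr + e) − 1.
Hence c = [m·(rr + e) − 1]/(1 − m) = [2.754 × (0.163 + 0) − 1] / (1 − 2.754) ≈ 0.314195.

0.314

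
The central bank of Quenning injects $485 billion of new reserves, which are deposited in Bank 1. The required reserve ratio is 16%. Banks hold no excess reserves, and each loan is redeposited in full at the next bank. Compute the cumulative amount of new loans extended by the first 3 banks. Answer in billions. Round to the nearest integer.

Bank i lends (1 − rr)^i of the original deposit: Bank 1 lends 485·0.8400 = 407.4000, Bank 2 lends 485·0.8400² = 342.2160, and so on.
Summing a geometric series: total = 485·[0.8400·(1 − 0.8400^3) / (1 − 0.8400)] ≈ 1037.0774 billion.

$1037 billion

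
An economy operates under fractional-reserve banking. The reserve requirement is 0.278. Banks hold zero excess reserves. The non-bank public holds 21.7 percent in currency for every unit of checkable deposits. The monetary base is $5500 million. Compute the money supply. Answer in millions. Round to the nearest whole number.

The money multiplier is m = (1 + c) / (rr + c) = (1 + 0.217) / (0.278 + 0.217) ≈ 2.45859.
So M = m × MB = 2.45859 × 5500 = 13522.245 million.

$13522 million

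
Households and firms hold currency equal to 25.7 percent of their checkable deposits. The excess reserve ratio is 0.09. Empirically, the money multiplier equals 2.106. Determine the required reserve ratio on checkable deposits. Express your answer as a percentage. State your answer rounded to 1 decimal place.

25.0%

Using m = 2.106. Since m = (1 + c)/(c + rr + e), the denominator satisfies c + rr + e = (1 + c)/m = (1 + 0.257) / 2.106 ≈ 0.596866.
With c = 0.257 and e = 0.09, the required reserve ratio on checkable deposits is 0.596866 − 0.257 − 0.09 = 0.249866.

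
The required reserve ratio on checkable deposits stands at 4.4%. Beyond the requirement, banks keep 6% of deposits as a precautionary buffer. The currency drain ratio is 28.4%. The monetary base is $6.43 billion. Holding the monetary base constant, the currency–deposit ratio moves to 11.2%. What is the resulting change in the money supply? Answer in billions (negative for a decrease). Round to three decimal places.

$11.824 billion

Initially m₁ = (1 + 0.284) / (0.044 + 0.06 + 0.284) ≈ 3.30928, so M₁ = 3.30928 × 6.43 ≈ 21.2787 billion.
After the change m₂ = (1 + 0.112) / (0.044 + 0.06 + 0.112) ≈ 5.14815, so M₂ = 5.14815 × 6.43 ≈ 33.1026 billion.
ΔM = M₂ − M₁ = 33.1026 − 21.2787 = 11.8239 billion.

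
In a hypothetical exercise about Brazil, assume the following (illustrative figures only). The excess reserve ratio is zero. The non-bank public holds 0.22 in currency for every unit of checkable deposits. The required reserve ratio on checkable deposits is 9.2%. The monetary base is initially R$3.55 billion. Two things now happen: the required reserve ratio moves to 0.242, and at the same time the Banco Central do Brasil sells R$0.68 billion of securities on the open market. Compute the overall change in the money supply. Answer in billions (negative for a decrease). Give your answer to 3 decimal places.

Before: m₁ = (1 + 0.22) / (0.092 + 0.22) ≈ 3.91026, MB₁ = 3.55, so M₁ = 3.91026 × 3.55 ≈ 13.8814 billion.
After: m₂ = (1 + 0.22) / (0.242 + 0.22) ≈ 2.64069, MB₂ = 3.55 − 0.68 = 2.87, so M₂ = 2.64069 × 2.87 ≈ 7.5788 billion.
ΔM = M₂ − M₁ = 7.5788 − 13.8814 = -6.3026 billion.

-6.303 billion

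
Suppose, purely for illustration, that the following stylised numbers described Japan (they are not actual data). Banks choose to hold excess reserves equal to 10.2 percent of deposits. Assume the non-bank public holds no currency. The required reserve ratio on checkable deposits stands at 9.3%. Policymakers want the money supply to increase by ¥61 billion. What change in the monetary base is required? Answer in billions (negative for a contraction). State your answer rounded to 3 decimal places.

¥11.895 billion

The money multiplier is m = 1 / (rr + e) = 1 / (0.093 + 0.102) ≈ 5.128205.
ΔMB = ΔM / m = (+61) / 5.128205 ≈ 11.895 billion.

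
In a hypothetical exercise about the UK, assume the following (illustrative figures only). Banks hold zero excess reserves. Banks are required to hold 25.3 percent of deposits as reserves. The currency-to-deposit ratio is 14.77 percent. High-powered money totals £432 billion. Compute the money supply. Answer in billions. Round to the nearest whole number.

£1237 billion

The money multiplier is m = (1 + c) / (rr + c) = (1 + 0.1477) / (0.253 + 0.1477) ≈ 2.8642.
So M = m × MB = 2.8642 × 432 = 1237.3344 billion.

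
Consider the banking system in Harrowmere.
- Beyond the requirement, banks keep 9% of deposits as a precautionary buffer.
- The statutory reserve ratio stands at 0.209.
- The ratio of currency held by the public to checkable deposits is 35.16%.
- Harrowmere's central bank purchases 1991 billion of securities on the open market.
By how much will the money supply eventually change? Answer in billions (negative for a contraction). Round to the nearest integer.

The money multiplier is m = (1 + c) / (rr + e + c) = (1 + 0.3516) / (0.209 + 0.09 + 0.3516) ≈ 2.07747.
The purchase adds 1991 billion of base, so ΔM = m × ΔMB = 2.07747 × (+1991) ≈ 4136.2428 billion.

4136 billion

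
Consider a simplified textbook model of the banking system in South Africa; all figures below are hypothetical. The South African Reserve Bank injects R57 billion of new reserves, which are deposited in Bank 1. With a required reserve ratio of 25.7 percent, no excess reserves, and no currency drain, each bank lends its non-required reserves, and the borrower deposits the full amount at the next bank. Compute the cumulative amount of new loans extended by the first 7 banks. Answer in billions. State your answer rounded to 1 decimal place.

R144.2 billion

Bank i lends (1 − rr)^i of the original deposit: Bank 1 lends 57·0.7430 = 42.3510, Bank 2 lends 57·0.7430² ≈ 31.4668, and so on.
Summing a geometric series: total = 57·[0.7430·(1 − 0.7430^7) / (1 − 0.7430)] ≈ 144.1906 billion.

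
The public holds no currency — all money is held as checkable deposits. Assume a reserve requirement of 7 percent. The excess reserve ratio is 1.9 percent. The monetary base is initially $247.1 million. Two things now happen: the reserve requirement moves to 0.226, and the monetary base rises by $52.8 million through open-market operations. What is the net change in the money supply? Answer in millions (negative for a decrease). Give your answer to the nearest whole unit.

-1552 million

Before: m₁ = 1 / (0.07 + 0.019) ≈ 11.2360, MB₁ = 247.1, so M₁ = 11.2360 × 247.1 = 2776.4156 million.
After: m₂ = 1 / (0.226 + 0.019) ≈ 4.0816, MB₂ = 247.1 + 52.8 = 299.9, so M₂ = 4.0816 × 299.9 ≈ 1224.0718 million.
ΔM = M₂ − M₁ = 1224.0718 − 2776.4156 = -1552.3438 million.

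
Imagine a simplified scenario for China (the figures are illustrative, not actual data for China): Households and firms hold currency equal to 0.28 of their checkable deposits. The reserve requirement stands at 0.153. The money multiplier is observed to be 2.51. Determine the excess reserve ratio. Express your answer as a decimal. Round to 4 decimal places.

0.0770

Using m = 2.51. Since m = (1 + c)/(c + rr + e), the denominator satisfies c + rr + e = (1 + c)/m = (1 + 0.28) / 2.51 ≈ 0.509960.
With c = 0.28 and rr = 0.153, the excess reserve ratio is 0.509960 − 0.28 − 0.153 = 0.07696.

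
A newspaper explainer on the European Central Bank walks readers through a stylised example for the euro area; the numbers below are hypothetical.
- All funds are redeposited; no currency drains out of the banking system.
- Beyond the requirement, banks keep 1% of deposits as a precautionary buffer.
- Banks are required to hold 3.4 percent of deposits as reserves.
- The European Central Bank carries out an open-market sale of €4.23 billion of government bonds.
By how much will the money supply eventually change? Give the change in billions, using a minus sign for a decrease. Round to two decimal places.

-96.14 billion

The money multiplier is m = 1 / (rr + e) = 1 / (0.034 + 0.01) ≈ 22.7273.
The sale removes 4.23 billion of base, so ΔM = m × ΔMB = 22.7273 × (−4.23) ≈ -96.1365 billion.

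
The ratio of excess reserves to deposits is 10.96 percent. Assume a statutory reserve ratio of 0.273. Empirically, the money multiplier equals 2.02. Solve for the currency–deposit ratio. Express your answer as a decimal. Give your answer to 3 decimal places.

0.223

Using m = 2.02. From m = (1 + c)/(c + rr + e), rearranging gives 1 + c = m·(c + rr + e), so c·(1 − m) = m·(rr + e) − 1.
Hence c = [m·(rr + e) − 1]/(1 − m) = [2.02 × (0.273 + 0.1096) − 1] / (1 − 2.02) ≈ 0.222694.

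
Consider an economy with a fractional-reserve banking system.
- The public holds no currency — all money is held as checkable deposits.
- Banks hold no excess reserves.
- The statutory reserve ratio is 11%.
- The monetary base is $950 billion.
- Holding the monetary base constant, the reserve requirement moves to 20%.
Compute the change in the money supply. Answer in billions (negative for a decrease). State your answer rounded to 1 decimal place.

-3886.4 billion

Initially m₁ = 1 / (0.11) ≈ 9.09091, so M₁ = 9.09091 × 950 = 8636.3645 billion.
After the change m₂ = 1 / (0.2) = 5, so M₂ = 5 × 950 = 4750 billion.
ΔM = M₂ − M₁ = 4750 − 8636.3645 = -3886.3645 billion.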